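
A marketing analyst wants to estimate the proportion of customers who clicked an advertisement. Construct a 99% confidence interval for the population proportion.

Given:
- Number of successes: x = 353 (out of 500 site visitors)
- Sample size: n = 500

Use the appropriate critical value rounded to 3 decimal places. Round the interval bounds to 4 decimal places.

Sample proportion: p̂ = 353/500 = 0.706000

Check conditions for normal approximation:
  np̂ = 353 ≥ 10 ✓
  n(1-p̂) = 147 ≥ 10 ✓

The sample is large enough, so use a z-interval (normal approximation) for the proportion.

For 99% confidence, z* = 2.576 (from standard normal table)

Standard error: SE = √(p̂(1-p̂)/n) = √(0.706000×0.294000/500) = 0.02037469

Margin of error: E = z* × SE = 2.576 × 0.02037469 = 0.052485

Z-interval: p̂ ± E = 0.706000 ± 0.052485 = (0.653515, 0.758485)

Rounded to 4 decimal places:

(0.6535, 0.7585)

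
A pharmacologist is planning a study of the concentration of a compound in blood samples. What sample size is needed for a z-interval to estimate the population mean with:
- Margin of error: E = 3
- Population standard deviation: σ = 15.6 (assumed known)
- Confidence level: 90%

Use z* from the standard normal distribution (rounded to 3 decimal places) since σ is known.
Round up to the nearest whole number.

Using z* since population σ is known (z-interval formula).

For 90% confidence, z* = 1.645 (from standard normal table)

Sample size formula for z-interval: n = (z*σ/E)²

n = (1.645 × 15.6 / 3)²
  = (8.554000)²
  = 73.1709

Round up to the nearest whole number: n = 74

74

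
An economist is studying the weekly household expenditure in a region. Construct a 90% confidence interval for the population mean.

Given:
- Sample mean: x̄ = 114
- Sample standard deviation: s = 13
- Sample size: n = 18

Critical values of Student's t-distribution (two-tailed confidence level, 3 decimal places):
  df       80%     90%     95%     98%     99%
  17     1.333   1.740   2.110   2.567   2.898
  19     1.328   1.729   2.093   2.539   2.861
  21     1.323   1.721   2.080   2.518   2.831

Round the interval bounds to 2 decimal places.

The population standard deviation σ is unknown (only the sample standard deviation s is given), so use a t-interval with df = n - 1 = 18 - 1 = 17.

For 90% confidence with df = 17, t* = 1.740 (from t-table)

Standard error: SE = s/√n = 13/√18 = 3.064129

Margin of error: E = t* × SE = 1.740 × 3.064129 = 5.3316

T-interval: x̄ ± E = 114 ± 5.3316 = (108.6684, 119.3316)

Rounded to 2 decimal places:

(108.67, 119.33)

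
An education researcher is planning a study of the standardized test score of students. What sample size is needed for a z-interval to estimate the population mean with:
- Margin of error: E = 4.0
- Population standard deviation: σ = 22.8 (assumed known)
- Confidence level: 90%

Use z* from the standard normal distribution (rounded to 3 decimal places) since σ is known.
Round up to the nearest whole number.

Using z* since population σ is known (z-interval formula).

For 90% confidence, z* = 1.645 (from standard normal table)

Sample size formula for z-interval: n = (z*σ/E)²

n = (1.645 × 22.8 / 4.0)²
  = (9.376500)²
  = 87.9188

Round up to the nearest whole number: n = 88

88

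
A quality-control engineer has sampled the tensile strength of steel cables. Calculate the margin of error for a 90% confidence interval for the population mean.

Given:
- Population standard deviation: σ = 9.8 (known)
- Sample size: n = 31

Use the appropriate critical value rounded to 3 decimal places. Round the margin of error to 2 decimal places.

The population standard deviation σ is known, so use the z-interval margin of error formula.

For 90% confidence, z* = 1.645 (from standard normal table)

Margin of error formula for z-interval: E = z* × σ/√n

E = 1.645 × 9.8/√31
  = 1.645 × 1.760132
  = 2.8954

Rounded to 2 decimal places:

2.90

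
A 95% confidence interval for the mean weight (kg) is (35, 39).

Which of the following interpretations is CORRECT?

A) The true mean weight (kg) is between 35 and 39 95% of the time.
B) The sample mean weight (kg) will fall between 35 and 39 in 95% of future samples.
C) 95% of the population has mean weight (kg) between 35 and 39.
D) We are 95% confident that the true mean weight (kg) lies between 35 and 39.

A confidence interval represents our confidence in the procedure, not a probability statement about the parameter.

Key concept: If we repeated this sampling process many times and computed a 95% CI each time, about 95% of those intervals would contain the true population parameter.

For this specific interval (35, 39):
- Midpoint (point estimate): 37
- Margin of error: 2

The correct interpretation is the one stating confidence that the true parameter lies in the interval — option D.

D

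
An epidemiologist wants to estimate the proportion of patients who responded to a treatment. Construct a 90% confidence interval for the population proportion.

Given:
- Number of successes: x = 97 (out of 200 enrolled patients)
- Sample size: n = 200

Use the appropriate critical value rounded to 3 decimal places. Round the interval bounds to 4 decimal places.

Sample proportion: p̂ = 97/200 = 0.485000

Check conditions for normal approximation:
  np̂ = 97 ≥ 10 ✓
  n(1-p̂) = 103 ≥ 10 ✓

The sample is large enough, so use a z-interval (normal approximation) for the proportion.

For 90% confidence, z* = 1.645 (from standard normal table)

Standard error: SE = √(p̂(1-p̂)/n) = √(0.485000×0.515000/200) = 0.03533943

Margin of error: E = z* × SE = 1.645 × 0.03533943 = 0.058133

Z-interval: p̂ ± E = 0.485000 ± 0.058133 = (0.426867, 0.543133)

Rounded to 4 decimal places:

(0.4269, 0.5431)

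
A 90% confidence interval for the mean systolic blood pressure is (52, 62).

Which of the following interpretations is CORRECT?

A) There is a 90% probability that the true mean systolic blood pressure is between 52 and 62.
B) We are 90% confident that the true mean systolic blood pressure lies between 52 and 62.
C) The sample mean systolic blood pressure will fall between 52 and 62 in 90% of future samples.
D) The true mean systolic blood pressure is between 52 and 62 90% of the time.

A confidence interval represents our confidence in the procedure, not a probability statement about the parameter.

Key concept: If we repeated this sampling process many times and computed a 90% CI each time, about 90% of those intervals would contain the true population parameter.

For this specific interval (52, 62):
- Midpoint (point estimate): 57
- Margin of error: 5

The correct interpretation is the one stating confidence that the true parameter lies in the interval — option B.

B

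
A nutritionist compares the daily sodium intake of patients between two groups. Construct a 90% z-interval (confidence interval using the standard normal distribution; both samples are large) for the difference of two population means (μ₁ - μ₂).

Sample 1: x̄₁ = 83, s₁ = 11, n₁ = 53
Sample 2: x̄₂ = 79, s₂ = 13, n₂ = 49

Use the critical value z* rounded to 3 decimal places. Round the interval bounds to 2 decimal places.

Both samples are large (n₁ = 53 ≥ 30, n₂ = 49 ≥ 30), so a z-interval for the difference of means applies.

Point estimate: x̄₁ - x̄₂ = 83 - 79 = 4

Standard error: SE = √(s₁²/n₁ + s₂²/n₂)
= √(11²/53 + 13²/49)
= √(2.283019 + 3.448980)
= 2.394159

For 90% confidence, z* = 1.645 (from standard normal table)
Margin of error: E = z* × SE = 1.645 × 2.394159 = 3.9384

Z-interval: (x̄₁ - x̄₂) ± E = 4 ± 3.9384 = (0.0616, 7.9384)

Rounded to 2 decimal places:

(0.06, 7.94)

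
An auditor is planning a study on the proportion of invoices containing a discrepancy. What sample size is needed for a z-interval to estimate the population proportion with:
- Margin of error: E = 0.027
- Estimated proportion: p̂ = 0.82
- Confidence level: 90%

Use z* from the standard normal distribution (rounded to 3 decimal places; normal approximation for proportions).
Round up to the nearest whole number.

Using z* for proportion z-interval (normal approximation).

For 90% confidence, z* = 1.645 (from standard normal table)

Sample size formula for proportion z-interval: n = z*²p̂(1-p̂)/E²

n = 1.645² × 0.82 × 0.18 / 0.027²
  = 2.706025 × 0.1476 / 0.000729
  = 547.8865

Round up to the nearest whole number: n = 548

548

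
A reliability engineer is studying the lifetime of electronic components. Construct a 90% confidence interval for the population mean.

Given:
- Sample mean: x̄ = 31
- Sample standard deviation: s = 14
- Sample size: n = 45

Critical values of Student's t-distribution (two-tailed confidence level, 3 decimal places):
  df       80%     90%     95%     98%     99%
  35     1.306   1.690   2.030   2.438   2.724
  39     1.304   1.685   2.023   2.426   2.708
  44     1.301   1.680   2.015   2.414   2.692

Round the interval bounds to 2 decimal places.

The population standard deviation σ is unknown (only the sample standard deviation s is given), so use a t-interval with df = n - 1 = 45 - 1 = 44.

For 90% confidence with df = 44, t* = 1.680 (from t-table)

Standard error: SE = s/√n = 14/√45 = 2.086997

Margin of error: E = t* × SE = 1.680 × 2.086997 = 3.5062

T-interval: x̄ ± E = 31 ± 3.5062 = (27.4938, 34.5062)

Rounded to 2 decimal places:

(27.49, 34.51)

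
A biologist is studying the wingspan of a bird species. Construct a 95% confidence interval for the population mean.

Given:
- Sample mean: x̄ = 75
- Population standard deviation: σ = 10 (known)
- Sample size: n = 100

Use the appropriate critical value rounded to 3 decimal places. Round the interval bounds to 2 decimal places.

The population standard deviation σ is known, so use a z-interval (standard normal critical value).

For 95% confidence, z* = 1.96 (from standard normal table)

Standard error: SE = σ/√n = 10/√100 = 1.000000

Margin of error: E = z* × SE = 1.96 × 1.000000 = 1.9600

Z-interval: x̄ ± E = 75 ± 1.9600 = (73.0400, 76.9600)

Rounded to 2 decimal places:

(73.04, 76.96)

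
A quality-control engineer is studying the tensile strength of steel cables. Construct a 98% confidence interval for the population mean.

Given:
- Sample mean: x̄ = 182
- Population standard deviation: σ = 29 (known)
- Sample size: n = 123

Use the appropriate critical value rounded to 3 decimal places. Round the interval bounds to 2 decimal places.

The population standard deviation σ is known, so use a z-interval (standard normal critical value).

For 98% confidence, z* = 2.326 (from standard normal table)

Standard error: SE = σ/√n = 29/√123 = 2.614842

Margin of error: E = z* × SE = 2.326 × 2.614842 = 6.0821

Z-interval: x̄ ± E = 182 ± 6.0821 = (175.9179, 188.0821)

Rounded to 2 decimal places:

(175.92, 188.08)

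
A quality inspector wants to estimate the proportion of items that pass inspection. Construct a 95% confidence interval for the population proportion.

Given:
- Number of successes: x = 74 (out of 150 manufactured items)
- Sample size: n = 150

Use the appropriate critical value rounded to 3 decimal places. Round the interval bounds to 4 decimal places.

Sample proportion: p̂ = 74/150 = 0.493333

Check conditions for normal approximation:
  np̂ = 74 ≥ 10 ✓
  n(1-p̂) = 76 ≥ 10 ✓

The sample is large enough, so use a z-interval (normal approximation) for the proportion.

For 95% confidence, z* = 1.96 (from standard normal table)

Standard error: SE = √(p̂(1-p̂)/n) = √(0.493333×0.506667/150) = 0.04082120

Margin of error: E = z* × SE = 1.96 × 0.04082120 = 0.080010

Z-interval: p̂ ± E = 0.493333 ± 0.080010 = (0.413324, 0.573343)

Rounded to 4 decimal places:

(0.4133, 0.5733)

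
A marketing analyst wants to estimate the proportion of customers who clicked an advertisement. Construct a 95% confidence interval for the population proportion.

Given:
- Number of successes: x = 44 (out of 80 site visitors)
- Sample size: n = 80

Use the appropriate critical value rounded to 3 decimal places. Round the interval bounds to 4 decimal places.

Sample proportion: p̂ = 44/80 = 0.550000

Check conditions for normal approximation:
  np̂ = 44 ≥ 10 ✓
  n(1-p̂) = 36 ≥ 10 ✓

The sample is large enough, so use a z-interval (normal approximation) for the proportion.

For 95% confidence, z* = 1.96 (from standard normal table)

Standard error: SE = √(p̂(1-p̂)/n) = √(0.550000×0.450000/80) = 0.05562149

Margin of error: E = z* × SE = 1.96 × 0.05562149 = 0.109018

Z-interval: p̂ ± E = 0.550000 ± 0.109018 = (0.440982, 0.659018)

Rounded to 4 decimal places:

(0.4410, 0.6590)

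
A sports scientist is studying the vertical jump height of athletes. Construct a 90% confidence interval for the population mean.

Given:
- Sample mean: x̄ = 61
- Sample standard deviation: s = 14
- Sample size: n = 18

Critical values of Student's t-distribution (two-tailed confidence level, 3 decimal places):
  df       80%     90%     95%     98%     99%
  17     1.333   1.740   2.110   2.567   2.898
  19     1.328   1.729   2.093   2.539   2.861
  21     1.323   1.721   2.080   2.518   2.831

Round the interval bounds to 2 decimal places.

The population standard deviation σ is unknown (only the sample standard deviation s is given), so use a t-interval with df = n - 1 = 18 - 1 = 17.

For 90% confidence with df = 17, t* = 1.740 (from t-table)

Standard error: SE = s/√n = 14/√18 = 3.299832

Margin of error: E = t* × SE = 1.740 × 3.299832 = 5.7417

T-interval: x̄ ± E = 61 ± 5.7417 = (55.2583, 66.7417)

Rounded to 2 decimal places:

(55.26, 66.74)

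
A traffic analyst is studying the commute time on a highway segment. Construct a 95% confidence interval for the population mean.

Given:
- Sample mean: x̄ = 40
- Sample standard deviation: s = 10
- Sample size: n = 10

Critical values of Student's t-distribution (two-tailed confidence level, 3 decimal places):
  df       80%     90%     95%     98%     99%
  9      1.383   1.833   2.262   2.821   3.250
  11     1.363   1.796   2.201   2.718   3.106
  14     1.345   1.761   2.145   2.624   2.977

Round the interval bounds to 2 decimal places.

The population standard deviation σ is unknown (only the sample standard deviation s is given), so use a t-interval with df = n - 1 = 10 - 1 = 9.

For 95% confidence with df = 9, t* = 2.262 (from t-table)

Standard error: SE = s/√n = 10/√10 = 3.162278

Margin of error: E = t* × SE = 2.262 × 3.162278 = 7.1531

T-interval: x̄ ± E = 40 ± 7.1531 = (32.8469, 47.1531)

Rounded to 2 decimal places:

(32.85, 47.15)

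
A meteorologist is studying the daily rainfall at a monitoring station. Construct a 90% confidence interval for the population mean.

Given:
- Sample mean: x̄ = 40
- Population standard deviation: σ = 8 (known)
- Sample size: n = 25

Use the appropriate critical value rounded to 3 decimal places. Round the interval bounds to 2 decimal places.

The population standard deviation σ is known, so use a z-interval (standard normal critical value).

For 90% confidence, z* = 1.645 (from standard normal table)

Standard error: SE = σ/√n = 8/√25 = 1.600000

Margin of error: E = z* × SE = 1.645 × 1.600000 = 2.6320

Z-interval: x̄ ± E = 40 ± 2.6320 = (37.3680, 42.6320)

Rounded to 2 decimal places:

(37.37, 42.63)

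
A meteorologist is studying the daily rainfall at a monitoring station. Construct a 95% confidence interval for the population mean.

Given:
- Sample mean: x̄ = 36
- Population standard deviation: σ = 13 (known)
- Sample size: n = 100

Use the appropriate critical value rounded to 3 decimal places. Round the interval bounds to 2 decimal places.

The population standard deviation σ is known, so use a z-interval (standard normal critical value).

For 95% confidence, z* = 1.96 (from standard normal table)

Standard error: SE = σ/√n = 13/√100 = 1.300000

Margin of error: E = z* × SE = 1.96 × 1.300000 = 2.5480

Z-interval: x̄ ± E = 36 ± 2.5480 = (33.4520, 38.5480)

Rounded to 2 decimal places:

(33.45, 38.55)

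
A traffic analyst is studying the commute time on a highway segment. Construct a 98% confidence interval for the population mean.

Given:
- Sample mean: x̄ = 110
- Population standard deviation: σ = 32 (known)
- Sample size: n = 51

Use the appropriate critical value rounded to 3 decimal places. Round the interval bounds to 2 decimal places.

The population standard deviation σ is known, so use a z-interval (standard normal critical value).

For 98% confidence, z* = 2.326 (from standard normal table)

Standard error: SE = σ/√n = 32/√51 = 4.480896

Margin of error: E = z* × SE = 2.326 × 4.480896 = 10.4226

Z-interval: x̄ ± E = 110 ± 10.4226 = (99.5774, 120.4226)

Rounded to 2 decimal places:

(99.58, 120.42)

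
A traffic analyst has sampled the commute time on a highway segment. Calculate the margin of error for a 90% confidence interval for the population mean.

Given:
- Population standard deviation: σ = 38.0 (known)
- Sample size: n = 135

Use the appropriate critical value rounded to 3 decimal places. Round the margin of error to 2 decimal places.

The population standard deviation σ is known, so use the z-interval margin of error formula.

For 90% confidence, z* = 1.645 (from standard normal table)

Margin of error formula for z-interval: E = z* × σ/√n

E = 1.645 × 38.0/√135
  = 1.645 × 3.270519
  = 5.3800

Rounded to 2 decimal places:

5.38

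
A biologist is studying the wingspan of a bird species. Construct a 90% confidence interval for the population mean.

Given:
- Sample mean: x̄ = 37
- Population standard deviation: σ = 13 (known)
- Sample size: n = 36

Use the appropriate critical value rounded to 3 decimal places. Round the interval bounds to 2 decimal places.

The population standard deviation σ is known, so use a z-interval (standard normal critical value).

For 90% confidence, z* = 1.645 (from standard normal table)

Standard error: SE = σ/√n = 13/√36 = 2.166667

Margin of error: E = z* × SE = 1.645 × 2.166667 = 3.5642

Z-interval: x̄ ± E = 37 ± 3.5642 = (33.4358, 40.5642)

Rounded to 2 decimal places:

(33.44, 40.56)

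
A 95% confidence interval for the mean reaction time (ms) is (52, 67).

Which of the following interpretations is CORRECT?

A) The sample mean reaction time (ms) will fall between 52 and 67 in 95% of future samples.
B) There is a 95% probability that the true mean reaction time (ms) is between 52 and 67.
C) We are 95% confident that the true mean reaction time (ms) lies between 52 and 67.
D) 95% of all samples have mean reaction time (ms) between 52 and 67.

A confidence interval represents our confidence in the procedure, not a probability statement about the parameter.

Key concept: If we repeated this sampling process many times and computed a 95% CI each time, about 95% of those intervals would contain the true population parameter.

For this specific interval (52, 67):
- Midpoint (point estimate): 59.5
- Margin of error: 7.5

The correct interpretation is the one stating confidence that the true parameter lies in the interval — option C.

C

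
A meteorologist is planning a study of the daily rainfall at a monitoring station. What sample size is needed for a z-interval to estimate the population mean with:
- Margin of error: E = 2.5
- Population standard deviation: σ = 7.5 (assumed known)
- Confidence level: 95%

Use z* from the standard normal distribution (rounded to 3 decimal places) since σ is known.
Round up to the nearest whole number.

Using z* since population σ is known (z-interval formula).

For 95% confidence, z* = 1.96 (from standard normal table)

Sample size formula for z-interval: n = (z*σ/E)²

n = (1.96 × 7.5 / 2.5)²
  = (5.880000)²
  = 34.5744

Round up to the nearest whole number: n = 35

35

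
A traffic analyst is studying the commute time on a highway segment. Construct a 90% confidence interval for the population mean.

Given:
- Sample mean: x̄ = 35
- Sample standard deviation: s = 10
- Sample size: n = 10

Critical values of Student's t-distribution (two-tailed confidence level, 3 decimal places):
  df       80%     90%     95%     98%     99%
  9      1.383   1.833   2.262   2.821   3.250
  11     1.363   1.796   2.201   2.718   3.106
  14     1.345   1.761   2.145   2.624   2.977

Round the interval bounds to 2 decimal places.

The population standard deviation σ is unknown (only the sample standard deviation s is given), so use a t-interval with df = n - 1 = 10 - 1 = 9.

For 90% confidence with df = 9, t* = 1.833 (from t-table)

Standard error: SE = s/√n = 10/√10 = 3.162278

Margin of error: E = t* × SE = 1.833 × 3.162278 = 5.7965

T-interval: x̄ ± E = 35 ± 5.7965 = (29.2035, 40.7965)

Rounded to 2 decimal places:

(29.20, 40.80)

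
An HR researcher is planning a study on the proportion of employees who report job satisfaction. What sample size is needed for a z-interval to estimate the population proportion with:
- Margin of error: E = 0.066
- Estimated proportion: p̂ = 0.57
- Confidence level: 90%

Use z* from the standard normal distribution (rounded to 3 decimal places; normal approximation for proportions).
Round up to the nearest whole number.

Using z* for proportion z-interval (normal approximation).

For 90% confidence, z* = 1.645 (from standard normal table)

Sample size formula for proportion z-interval: n = z*²p̂(1-p̂)/E²

n = 1.645² × 0.57 × 0.43 / 0.066²
  = 2.706025 × 0.2451 / 0.004356
  = 152.2605

Round up to the nearest whole number: n = 153

153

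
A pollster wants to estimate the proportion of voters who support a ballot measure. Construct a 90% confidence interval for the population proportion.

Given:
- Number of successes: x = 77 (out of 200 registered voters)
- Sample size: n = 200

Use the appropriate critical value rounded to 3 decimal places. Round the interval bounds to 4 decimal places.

Sample proportion: p̂ = 77/200 = 0.385000

Check conditions for normal approximation:
  np̂ = 77 ≥ 10 ✓
  n(1-p̂) = 123 ≥ 10 ✓

The sample is large enough, so use a z-interval (normal approximation) for the proportion.

For 90% confidence, z* = 1.645 (from standard normal table)

Standard error: SE = √(p̂(1-p̂)/n) = √(0.385000×0.615000/200) = 0.03440748

Margin of error: E = z* × SE = 1.645 × 0.03440748 = 0.056600

Z-interval: p̂ ± E = 0.385000 ± 0.056600 = (0.328400, 0.441600)

Rounded to 4 decimal places:

(0.3284, 0.4416)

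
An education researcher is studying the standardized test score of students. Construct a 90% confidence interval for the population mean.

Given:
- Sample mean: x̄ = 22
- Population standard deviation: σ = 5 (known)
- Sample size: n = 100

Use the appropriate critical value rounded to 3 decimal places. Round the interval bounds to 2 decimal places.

The population standard deviation σ is known, so use a z-interval (standard normal critical value).

For 90% confidence, z* = 1.645 (from standard normal table)

Standard error: SE = σ/√n = 5/√100 = 0.500000

Margin of error: E = z* × SE = 1.645 × 0.500000 = 0.8225

Z-interval: x̄ ± E = 22 ± 0.8225 = (21.1775, 22.8225)

Rounded to 2 decimal places:

(21.18, 22.82)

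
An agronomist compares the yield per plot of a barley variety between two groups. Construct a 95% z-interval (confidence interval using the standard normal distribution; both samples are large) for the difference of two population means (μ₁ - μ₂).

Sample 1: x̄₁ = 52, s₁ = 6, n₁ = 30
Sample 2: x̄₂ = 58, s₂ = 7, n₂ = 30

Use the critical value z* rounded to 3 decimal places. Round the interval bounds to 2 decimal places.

Both samples are large (n₁ = 30 ≥ 30, n₂ = 30 ≥ 30), so a z-interval for the difference of means applies.

Point estimate: x̄₁ - x̄₂ = 52 - 58 = -6

Standard error: SE = √(s₁²/n₁ + s₂²/n₂)
= √(6²/30 + 7²/30)
= √(1.200000 + 1.633333)
= 1.683251

For 95% confidence, z* = 1.96 (from standard normal table)
Margin of error: E = z* × SE = 1.96 × 1.683251 = 3.2992

Z-interval: (x̄₁ - x̄₂) ± E = -6 ± 3.2992 = (-9.2992, -2.7008)

Rounded to 2 decimal places:

(-9.30, -2.70)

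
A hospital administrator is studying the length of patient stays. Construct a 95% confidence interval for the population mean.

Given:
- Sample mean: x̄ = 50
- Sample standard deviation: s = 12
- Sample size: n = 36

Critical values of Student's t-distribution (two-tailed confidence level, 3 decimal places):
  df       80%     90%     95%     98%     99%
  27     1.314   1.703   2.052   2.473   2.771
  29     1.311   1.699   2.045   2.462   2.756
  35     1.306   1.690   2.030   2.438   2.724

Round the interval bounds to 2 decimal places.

The population standard deviation σ is unknown (only the sample standard deviation s is given), so use a t-interval with df = n - 1 = 36 - 1 = 35.

For 95% confidence with df = 35, t* = 2.030 (from t-table)

Standard error: SE = s/√n = 12/√36 = 2.000000

Margin of error: E = t* × SE = 2.030 × 2.000000 = 4.0600

T-interval: x̄ ± E = 50 ± 4.0600 = (45.9400, 54.0600)

Rounded to 2 decimal places:

(45.94, 54.06)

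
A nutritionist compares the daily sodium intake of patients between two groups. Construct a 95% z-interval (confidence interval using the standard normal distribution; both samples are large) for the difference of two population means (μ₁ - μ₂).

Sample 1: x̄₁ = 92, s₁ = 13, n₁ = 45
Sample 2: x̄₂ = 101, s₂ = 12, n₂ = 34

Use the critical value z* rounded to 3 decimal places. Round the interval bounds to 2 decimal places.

Both samples are large (n₁ = 45 ≥ 30, n₂ = 34 ≥ 30), so a z-interval for the difference of means applies.

Point estimate: x̄₁ - x̄₂ = 92 - 101 = -9

Standard error: SE = √(s₁²/n₁ + s₂²/n₂)
= √(13²/45 + 12²/34)
= √(3.755556 + 4.235294)
= 2.826809

For 95% confidence, z* = 1.96 (from standard normal table)
Margin of error: E = z* × SE = 1.96 × 2.826809 = 5.5405

Z-interval: (x̄₁ - x̄₂) ± E = -9 ± 5.5405 = (-14.5405, -3.4595)

Rounded to 2 decimal places:

(-14.54, -3.46)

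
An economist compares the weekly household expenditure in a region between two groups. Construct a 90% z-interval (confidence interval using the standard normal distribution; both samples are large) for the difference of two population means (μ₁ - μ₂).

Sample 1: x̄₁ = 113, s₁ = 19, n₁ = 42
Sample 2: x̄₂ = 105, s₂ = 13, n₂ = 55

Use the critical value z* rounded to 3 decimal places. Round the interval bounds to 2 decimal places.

Both samples are large (n₁ = 42 ≥ 30, n₂ = 55 ≥ 30), so a z-interval for the difference of means applies.

Point estimate: x̄₁ - x̄₂ = 113 - 105 = 8

Standard error: SE = √(s₁²/n₁ + s₂²/n₂)
= √(19²/42 + 13²/55)
= √(8.595238 + 3.072727)
= 3.415840

For 90% confidence, z* = 1.645 (from standard normal table)
Margin of error: E = z* × SE = 1.645 × 3.415840 = 5.6191

Z-interval: (x̄₁ - x̄₂) ± E = 8 ± 5.6191 = (2.3809, 13.6191)

Rounded to 2 decimal places:

(2.38, 13.62)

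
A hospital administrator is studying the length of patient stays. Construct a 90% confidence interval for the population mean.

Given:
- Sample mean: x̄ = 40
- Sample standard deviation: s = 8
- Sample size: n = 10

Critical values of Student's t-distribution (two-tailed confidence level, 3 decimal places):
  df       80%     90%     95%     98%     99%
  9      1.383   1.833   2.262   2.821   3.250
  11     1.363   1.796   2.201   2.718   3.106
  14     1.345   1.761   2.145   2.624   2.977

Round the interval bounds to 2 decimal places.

The population standard deviation σ is unknown (only the sample standard deviation s is given), so use a t-interval with df = n - 1 = 10 - 1 = 9.

For 90% confidence with df = 9, t* = 1.833 (from t-table)

Standard error: SE = s/√n = 8/√10 = 2.529822

Margin of error: E = t* × SE = 1.833 × 2.529822 = 4.6372

T-interval: x̄ ± E = 40 ± 4.6372 = (35.3628, 44.6372)

Rounded to 2 decimal places:

(35.36, 44.64)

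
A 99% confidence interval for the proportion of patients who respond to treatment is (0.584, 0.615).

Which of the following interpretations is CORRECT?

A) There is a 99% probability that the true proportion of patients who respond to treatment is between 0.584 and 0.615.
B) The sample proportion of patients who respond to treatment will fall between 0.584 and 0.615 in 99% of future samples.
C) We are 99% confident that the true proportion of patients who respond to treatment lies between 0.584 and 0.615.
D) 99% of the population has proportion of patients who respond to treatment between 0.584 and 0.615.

A confidence interval represents our confidence in the procedure, not a probability statement about the parameter.

Key concept: If we repeated this sampling process many times and computed a 99% CI each time, about 99% of those intervals would contain the true population parameter.

For this specific interval (0.584, 0.615):
- Midpoint (point estimate): 0.5995
- Margin of error: 0.0155

The correct interpretation is the one stating confidence that the true parameter lies in the interval — option C.

C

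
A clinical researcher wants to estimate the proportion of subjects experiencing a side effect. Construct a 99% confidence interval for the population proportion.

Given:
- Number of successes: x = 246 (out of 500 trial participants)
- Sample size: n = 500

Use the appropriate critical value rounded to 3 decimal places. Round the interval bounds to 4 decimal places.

Sample proportion: p̂ = 246/500 = 0.492000

Check conditions for normal approximation:
  np̂ = 246 ≥ 10 ✓
  n(1-p̂) = 254 ≥ 10 ✓

The sample is large enough, so use a z-interval (normal approximation) for the proportion.

For 99% confidence, z* = 2.576 (from standard normal table)

Standard error: SE = √(p̂(1-p̂)/n) = √(0.492000×0.508000/500) = 0.02235782

Margin of error: E = z* × SE = 2.576 × 0.02235782 = 0.057594

Z-interval: p̂ ± E = 0.492000 ± 0.057594 = (0.434406, 0.549594)

Rounded to 4 decimal places:

(0.4344, 0.5496)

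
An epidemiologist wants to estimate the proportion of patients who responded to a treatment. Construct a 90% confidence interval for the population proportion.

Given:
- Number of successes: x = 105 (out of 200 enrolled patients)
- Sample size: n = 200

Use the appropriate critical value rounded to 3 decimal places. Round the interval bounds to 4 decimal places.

Sample proportion: p̂ = 105/200 = 0.525000

Check conditions for normal approximation:
  np̂ = 105 ≥ 10 ✓
  n(1-p̂) = 95 ≥ 10 ✓

The sample is large enough, so use a z-interval (normal approximation) for the proportion.

For 90% confidence, z* = 1.645 (from standard normal table)

Standard error: SE = √(p̂(1-p̂)/n) = √(0.525000×0.475000/200) = 0.03531112

Margin of error: E = z* × SE = 1.645 × 0.03531112 = 0.058087

Z-interval: p̂ ± E = 0.525000 ± 0.058087 = (0.466913, 0.583087)

Rounded to 4 decimal places:

(0.4669, 0.5831)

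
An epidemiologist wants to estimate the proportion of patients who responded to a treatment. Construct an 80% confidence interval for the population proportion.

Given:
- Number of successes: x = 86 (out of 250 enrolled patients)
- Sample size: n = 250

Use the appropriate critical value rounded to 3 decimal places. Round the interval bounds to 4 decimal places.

Sample proportion: p̂ = 86/250 = 0.344000

Check conditions for normal approximation:
  np̂ = 86 ≥ 10 ✓
  n(1-p̂) = 164 ≥ 10 ✓

The sample is large enough, so use a z-interval (normal approximation) for the proportion.

For 80% confidence, z* = 1.282 (from standard normal table)

Standard error: SE = √(p̂(1-p̂)/n) = √(0.344000×0.656000/250) = 0.03004423

Margin of error: E = z* × SE = 1.282 × 0.03004423 = 0.038517

Z-interval: p̂ ± E = 0.344000 ± 0.038517 = (0.305483, 0.382517)

Rounded to 4 decimal places:

(0.3055, 0.3825)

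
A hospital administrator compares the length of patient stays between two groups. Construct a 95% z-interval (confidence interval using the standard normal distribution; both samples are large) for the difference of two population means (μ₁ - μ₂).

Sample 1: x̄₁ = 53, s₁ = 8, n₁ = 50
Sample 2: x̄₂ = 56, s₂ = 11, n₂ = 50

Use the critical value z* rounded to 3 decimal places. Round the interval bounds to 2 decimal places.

Both samples are large (n₁ = 50 ≥ 30, n₂ = 50 ≥ 30), so a z-interval for the difference of means applies.

Point estimate: x̄₁ - x̄₂ = 53 - 56 = -3

Standard error: SE = √(s₁²/n₁ + s₂²/n₂)
= √(8²/50 + 11²/50)
= √(1.280000 + 2.420000)
= 1.923538

For 95% confidence, z* = 1.96 (from standard normal table)
Margin of error: E = z* × SE = 1.96 × 1.923538 = 3.7701

Z-interval: (x̄₁ - x̄₂) ± E = -3 ± 3.7701 = (-6.7701, 0.7701)

Rounded to 2 decimal places:

(-6.77, 0.77)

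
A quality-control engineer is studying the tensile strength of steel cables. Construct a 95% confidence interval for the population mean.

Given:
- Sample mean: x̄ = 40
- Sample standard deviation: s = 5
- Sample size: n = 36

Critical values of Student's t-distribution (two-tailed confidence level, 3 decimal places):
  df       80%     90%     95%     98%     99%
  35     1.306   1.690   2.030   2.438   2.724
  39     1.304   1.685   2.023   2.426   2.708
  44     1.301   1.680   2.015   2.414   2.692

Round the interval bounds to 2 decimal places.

The population standard deviation σ is unknown (only the sample standard deviation s is given), so use a t-interval with df = n - 1 = 36 - 1 = 35.

For 95% confidence with df = 35, t* = 2.030 (from t-table)

Standard error: SE = s/√n = 5/√36 = 0.833333

Margin of error: E = t* × SE = 2.030 × 0.833333 = 1.6917

T-interval: x̄ ± E = 40 ± 1.6917 = (38.3083, 41.6917)

Rounded to 2 decimal places:

(38.31, 41.69)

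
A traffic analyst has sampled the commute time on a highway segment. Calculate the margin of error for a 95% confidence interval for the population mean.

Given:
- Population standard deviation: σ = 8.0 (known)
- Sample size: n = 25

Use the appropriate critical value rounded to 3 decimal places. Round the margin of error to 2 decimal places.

The population standard deviation σ is known, so use the z-interval margin of error formula.

For 95% confidence, z* = 1.96 (from standard normal table)

Margin of error formula for z-interval: E = z* × σ/√n

E = 1.96 × 8.0/√25
  = 1.96 × 1.600000
  = 3.1360

Rounded to 2 decimal places:

3.14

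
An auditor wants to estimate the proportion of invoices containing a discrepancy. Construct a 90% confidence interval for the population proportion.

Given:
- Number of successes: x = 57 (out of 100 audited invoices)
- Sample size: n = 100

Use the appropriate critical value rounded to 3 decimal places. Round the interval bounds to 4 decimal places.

Sample proportion: p̂ = 57/100 = 0.570000

Check conditions for normal approximation:
  np̂ = 57 ≥ 10 ✓
  n(1-p̂) = 43 ≥ 10 ✓

The sample is large enough, so use a z-interval (normal approximation) for the proportion.

For 90% confidence, z* = 1.645 (from standard normal table)

Standard error: SE = √(p̂(1-p̂)/n) = √(0.570000×0.430000/100) = 0.04950758

Margin of error: E = z* × SE = 1.645 × 0.04950758 = 0.081440

Z-interval: p̂ ± E = 0.570000 ± 0.081440 = (0.488560, 0.651440)

Rounded to 4 decimal places:

(0.4886, 0.6514)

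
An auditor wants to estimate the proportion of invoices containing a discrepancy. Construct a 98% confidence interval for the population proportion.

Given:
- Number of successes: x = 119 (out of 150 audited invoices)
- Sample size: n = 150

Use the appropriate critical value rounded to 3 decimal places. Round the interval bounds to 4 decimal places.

Sample proportion: p̂ = 119/150 = 0.793333

Check conditions for normal approximation:
  np̂ = 119 ≥ 10 ✓
  n(1-p̂) = 31 ≥ 10 ✓

The sample is large enough, so use a z-interval (normal approximation) for the proportion.

For 98% confidence, z* = 2.326 (from standard normal table)

Standard error: SE = √(p̂(1-p̂)/n) = √(0.793333×0.206667/150) = 0.03306111

Margin of error: E = z* × SE = 2.326 × 0.03306111 = 0.076900

Z-interval: p̂ ± E = 0.793333 ± 0.076900 = (0.716433, 0.870233)

Rounded to 4 decimal places:

(0.7164, 0.8702)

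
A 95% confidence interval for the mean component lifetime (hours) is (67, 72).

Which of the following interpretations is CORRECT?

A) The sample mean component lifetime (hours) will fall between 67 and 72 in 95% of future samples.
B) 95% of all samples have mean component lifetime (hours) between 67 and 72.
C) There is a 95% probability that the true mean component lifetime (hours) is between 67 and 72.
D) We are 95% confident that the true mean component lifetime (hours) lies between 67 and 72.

A confidence interval represents our confidence in the procedure, not a probability statement about the parameter.

Key concept: If we repeated this sampling process many times and computed a 95% CI each time, about 95% of those intervals would contain the true population parameter.

For this specific interval (67, 72):
- Midpoint (point estimate): 69.5
- Margin of error: 2.5

The correct interpretation is the one stating confidence that the true parameter lies in the interval — option D.

D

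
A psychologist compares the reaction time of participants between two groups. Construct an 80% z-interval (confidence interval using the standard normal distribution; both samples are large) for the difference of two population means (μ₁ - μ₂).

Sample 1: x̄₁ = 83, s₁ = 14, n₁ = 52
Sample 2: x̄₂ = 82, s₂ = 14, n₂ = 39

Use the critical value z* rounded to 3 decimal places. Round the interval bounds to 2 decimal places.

Both samples are large (n₁ = 52 ≥ 30, n₂ = 39 ≥ 30), so a z-interval for the difference of means applies.

Point estimate: x̄₁ - x̄₂ = 83 - 82 = 1

Standard error: SE = √(s₁²/n₁ + s₂²/n₂)
= √(14²/52 + 14²/39)
= √(3.769231 + 5.025641)
= 2.965615

For 80% confidence, z* = 1.282 (from standard normal table)
Margin of error: E = z* × SE = 1.282 × 2.965615 = 3.8019

Z-interval: (x̄₁ - x̄₂) ± E = 1 ± 3.8019 = (-2.8019, 4.8019)

Rounded to 2 decimal places:

(-2.80, 4.80)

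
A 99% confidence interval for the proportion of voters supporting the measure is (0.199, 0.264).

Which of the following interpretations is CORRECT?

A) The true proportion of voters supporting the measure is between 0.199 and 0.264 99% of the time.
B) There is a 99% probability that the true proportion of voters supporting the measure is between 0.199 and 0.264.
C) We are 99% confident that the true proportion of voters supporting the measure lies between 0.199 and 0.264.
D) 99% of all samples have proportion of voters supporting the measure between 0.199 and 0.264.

A confidence interval represents our confidence in the procedure, not a probability statement about the parameter.

Key concept: If we repeated this sampling process many times and computed a 99% CI each time, about 99% of those intervals would contain the true population parameter.

For this specific interval (0.199, 0.264):
- Midpoint (point estimate): 0.2315
- Margin of error: 0.0325

The correct interpretation is the one stating confidence that the true parameter lies in the interval — option C.

C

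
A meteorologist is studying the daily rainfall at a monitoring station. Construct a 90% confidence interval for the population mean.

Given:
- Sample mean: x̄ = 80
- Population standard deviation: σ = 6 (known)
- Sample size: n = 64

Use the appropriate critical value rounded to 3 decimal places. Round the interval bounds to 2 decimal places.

The population standard deviation σ is known, so use a z-interval (standard normal critical value).

For 90% confidence, z* = 1.645 (from standard normal table)

Standard error: SE = σ/√n = 6/√64 = 0.750000

Margin of error: E = z* × SE = 1.645 × 0.750000 = 1.2338

Z-interval: x̄ ± E = 80 ± 1.2338 = (78.7662, 81.2338)

Rounded to 2 decimal places:

(78.77, 81.23)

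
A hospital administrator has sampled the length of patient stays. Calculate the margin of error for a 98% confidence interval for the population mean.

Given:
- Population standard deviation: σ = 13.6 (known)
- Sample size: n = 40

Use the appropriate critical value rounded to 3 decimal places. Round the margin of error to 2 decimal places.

The population standard deviation σ is known, so use the z-interval margin of error formula.

For 98% confidence, z* = 2.326 (from standard normal table)

Margin of error formula for z-interval: E = z* × σ/√n

E = 2.326 × 13.6/√40
  = 2.326 × 2.150349
  = 5.0017

Rounded to 2 decimal places:

5.00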